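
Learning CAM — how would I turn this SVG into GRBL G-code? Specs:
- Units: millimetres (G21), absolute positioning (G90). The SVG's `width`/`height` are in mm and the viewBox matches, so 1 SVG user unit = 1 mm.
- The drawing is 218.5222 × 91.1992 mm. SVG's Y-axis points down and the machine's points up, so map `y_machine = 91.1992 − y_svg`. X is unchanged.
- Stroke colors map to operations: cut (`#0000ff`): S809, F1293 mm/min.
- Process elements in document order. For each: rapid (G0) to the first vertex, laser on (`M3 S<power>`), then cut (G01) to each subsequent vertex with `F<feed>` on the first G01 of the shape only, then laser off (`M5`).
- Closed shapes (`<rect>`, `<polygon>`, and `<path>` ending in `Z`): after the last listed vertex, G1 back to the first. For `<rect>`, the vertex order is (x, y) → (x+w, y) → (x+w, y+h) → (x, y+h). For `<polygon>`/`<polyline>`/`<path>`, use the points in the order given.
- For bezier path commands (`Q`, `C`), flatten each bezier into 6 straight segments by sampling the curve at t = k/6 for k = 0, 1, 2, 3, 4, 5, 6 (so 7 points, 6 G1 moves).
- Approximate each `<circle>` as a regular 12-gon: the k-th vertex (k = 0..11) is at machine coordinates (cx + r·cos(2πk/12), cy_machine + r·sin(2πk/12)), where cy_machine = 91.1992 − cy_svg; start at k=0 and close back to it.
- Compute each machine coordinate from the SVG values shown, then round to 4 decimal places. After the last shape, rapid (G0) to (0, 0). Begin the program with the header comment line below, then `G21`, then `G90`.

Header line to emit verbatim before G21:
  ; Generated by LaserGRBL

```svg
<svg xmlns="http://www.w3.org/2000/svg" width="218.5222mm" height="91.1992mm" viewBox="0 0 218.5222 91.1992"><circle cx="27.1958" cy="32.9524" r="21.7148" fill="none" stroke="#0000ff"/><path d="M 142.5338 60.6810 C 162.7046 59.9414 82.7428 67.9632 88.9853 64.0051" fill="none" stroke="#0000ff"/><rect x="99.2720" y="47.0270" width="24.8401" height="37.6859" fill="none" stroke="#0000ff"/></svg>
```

Since the viewBox matches the mm dimensions, user units are millimetres directly. The only transform is the Y-flip y_m = 91.1992 − y_svg.

Shape 1 is a circle drawn with `<circle>`. Its stroke #0000ff means cut at S809, F1293. After flipping Y the toolpath is (48.9106,58.2468) → (46.0014,69.1042) → (38.0532,77.0524) → (27.1958,79.9616) → (16.3384,77.0524) → (8.3902,69.1042) → (5.4810,58.2468) → (8.3902,47.3894) → (16.3384,39.4412) → (27.1958,36.5320) → (38.0532,39.4412) → (46.0014,47.3894) → (48.9106,58.2468), returning to the start.

Shape 2 is a cubic bezier drawn with `<path>`. Its stroke #0000ff means cut at S809, F1293. After flipping Y the toolpath is (142.5338,30.5182) → (145.1375,30.2539) → (136.2284,29.1055) → (120.9827,27.6492) → (104.5762,26.4611) → (92.1851,26.1174) → (88.9853,27.1941).

Shape 3 is a rectangle drawn with `<rect>`. Its stroke #0000ff means cut at S809, F1293. After flipping Y the toolpath is (99.2720,44.1722) → (124.1121,44.1722) → (124.1121,6.4863) → (99.2720,6.4863) → (99.2720,44.1722), returning to the start.

; Generated by LaserGRBL
G21
G90
G0 X48.9106 Y58.2468
M3 S809
G01 X46.0014 Y69.1042 F1293
G01 X38.0532 Y77.0524
G01 X27.1958 Y79.9616
G01 X16.3384 Y77.0524
G01 X8.3902 Y69.1042
G01 X5.4810 Y58.2468
G01 X8.3902 Y47.3894
G01 X16.3384 Y39.4412
G01 X27.1958 Y36.5320
G01 X38.0532 Y39.4412
G01 X46.0014 Y47.3894
G01 X48.9106 Y58.2468
M5
G0 X142.5338 Y30.5182
M3 S809
G01 X145.1375 Y30.2539 F1293
G01 X136.2284 Y29.1055
G01 X120.9827 Y27.6492
G01 X104.5762 Y26.4611
G01 X92.1851 Y26.1174
G01 X88.9853 Y27.1941
M5
G0 X99.2720 Y44.1722
M3 S809
G01 X124.1121 Y44.1722 F1293
G01 X124.1121 Y6.4863
G01 X99.2720 Y6.4863
G01 X99.2720 Y44.1722
M5
G0 X0.0000 Y0.0000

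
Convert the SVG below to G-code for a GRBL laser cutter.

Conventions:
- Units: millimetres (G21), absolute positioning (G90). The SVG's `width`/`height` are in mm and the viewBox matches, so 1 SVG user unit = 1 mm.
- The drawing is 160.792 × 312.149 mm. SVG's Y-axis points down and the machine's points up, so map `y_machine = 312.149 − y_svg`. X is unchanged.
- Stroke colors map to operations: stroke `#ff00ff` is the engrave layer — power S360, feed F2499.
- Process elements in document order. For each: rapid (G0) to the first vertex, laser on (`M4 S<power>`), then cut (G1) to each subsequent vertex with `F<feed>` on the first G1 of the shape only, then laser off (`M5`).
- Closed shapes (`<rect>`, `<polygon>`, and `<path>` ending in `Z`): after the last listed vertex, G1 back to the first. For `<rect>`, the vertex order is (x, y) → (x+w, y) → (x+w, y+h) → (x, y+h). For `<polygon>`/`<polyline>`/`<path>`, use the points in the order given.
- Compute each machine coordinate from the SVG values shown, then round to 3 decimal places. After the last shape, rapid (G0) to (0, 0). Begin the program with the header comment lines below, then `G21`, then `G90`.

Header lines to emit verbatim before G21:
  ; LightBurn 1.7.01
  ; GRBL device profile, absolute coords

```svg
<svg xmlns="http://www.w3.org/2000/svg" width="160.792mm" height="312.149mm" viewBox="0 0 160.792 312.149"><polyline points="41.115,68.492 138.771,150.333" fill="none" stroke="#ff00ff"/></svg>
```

; LightBurn 1.7.01
; GRBL device profile, absolute coords
G21
G90
G0 X41.115 Y243.657
M4 S360
G1 X138.771 Y161.816 F2499
M5
G0 X0.000 Y0.000

viewBox `0 0 160.792 312.149` with mm width/height → 1 unit = 1 mm. Flip: y_m = 312.149 − y_svg.

**Shape 1** — `<polyline>` line segment, stroke `#ff00ff` → engrave (S360, F2499). Machine vertices: (41.115,243.657) → (138.771,161.816). Open path.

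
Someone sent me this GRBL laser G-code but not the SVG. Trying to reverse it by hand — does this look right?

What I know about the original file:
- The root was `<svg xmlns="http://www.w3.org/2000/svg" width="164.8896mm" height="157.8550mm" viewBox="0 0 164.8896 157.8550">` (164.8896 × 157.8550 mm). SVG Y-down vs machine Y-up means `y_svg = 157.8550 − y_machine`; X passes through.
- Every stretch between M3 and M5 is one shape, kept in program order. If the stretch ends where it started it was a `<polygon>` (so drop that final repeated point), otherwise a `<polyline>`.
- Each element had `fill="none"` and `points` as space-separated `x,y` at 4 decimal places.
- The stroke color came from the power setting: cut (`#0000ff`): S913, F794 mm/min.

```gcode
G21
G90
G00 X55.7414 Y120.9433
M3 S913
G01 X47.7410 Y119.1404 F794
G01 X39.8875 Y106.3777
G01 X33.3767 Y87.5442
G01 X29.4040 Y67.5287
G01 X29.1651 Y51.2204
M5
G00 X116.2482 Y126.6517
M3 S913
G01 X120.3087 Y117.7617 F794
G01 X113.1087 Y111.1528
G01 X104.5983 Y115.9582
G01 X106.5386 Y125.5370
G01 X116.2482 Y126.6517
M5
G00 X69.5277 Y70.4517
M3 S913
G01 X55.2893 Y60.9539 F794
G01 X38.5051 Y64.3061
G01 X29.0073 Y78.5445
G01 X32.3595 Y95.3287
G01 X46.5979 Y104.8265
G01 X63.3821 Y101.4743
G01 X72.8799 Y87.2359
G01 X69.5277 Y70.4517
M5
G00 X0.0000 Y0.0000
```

<svg xmlns="http://www.w3.org/2000/svg" width="164.8896mm" height="157.8550mm" viewBox="0 0 164.8896 157.8550">
  <polyline points="55.7414,36.9117 47.7410,38.7146 39.8875,51.4773 33.3767,70.3108 29.4040,90.3263 29.1651,106.6346" fill="none" stroke="#0000ff"/>
  <polygon points="116.2482,31.2033 120.3087,40.0933 113.1087,46.7022 104.5983,41.8968 106.5386,32.3180" fill="none" stroke="#0000ff"/>
  <polygon points="69.5277,87.4033 55.2893,96.9011 38.5051,93.5489 29.0073,79.3105 32.3595,62.5263 46.5979,53.0285 63.3821,56.3807 72.8799,70.6191" fill="none" stroke="#0000ff"/>
</svg>

Machine Y-up, SVG Y-down with viewBox height 157.8550, so y_svg = 157.8550 − y_machine; X carries over. Every run uses S913, so all elements get stroke `#0000ff` (cut).

Run 1: The run is open, so emit a `<polyline>` with points (Y-flipped): 55.7414,36.9117 47.7410,38.7146 39.8875,51.4773 33.3767,70.3108 29.4040,90.3263 29.1651,106.6346.

Run 2: The run returns to its start, so emit a `<polygon>` with points (Y-flipped): 116.2482,31.2033 120.3087,40.0933 113.1087,46.7022 104.5983,41.8968 106.5386,32.3180.

Run 3: The run returns to its start, so emit a `<polygon>` with points (Y-flipped): 69.5277,87.4033 55.2893,96.9011 38.5051,93.5489 29.0073,79.3105 32.3595,62.5263 46.5979,53.0285 63.3821,56.3807 72.8799,70.6191.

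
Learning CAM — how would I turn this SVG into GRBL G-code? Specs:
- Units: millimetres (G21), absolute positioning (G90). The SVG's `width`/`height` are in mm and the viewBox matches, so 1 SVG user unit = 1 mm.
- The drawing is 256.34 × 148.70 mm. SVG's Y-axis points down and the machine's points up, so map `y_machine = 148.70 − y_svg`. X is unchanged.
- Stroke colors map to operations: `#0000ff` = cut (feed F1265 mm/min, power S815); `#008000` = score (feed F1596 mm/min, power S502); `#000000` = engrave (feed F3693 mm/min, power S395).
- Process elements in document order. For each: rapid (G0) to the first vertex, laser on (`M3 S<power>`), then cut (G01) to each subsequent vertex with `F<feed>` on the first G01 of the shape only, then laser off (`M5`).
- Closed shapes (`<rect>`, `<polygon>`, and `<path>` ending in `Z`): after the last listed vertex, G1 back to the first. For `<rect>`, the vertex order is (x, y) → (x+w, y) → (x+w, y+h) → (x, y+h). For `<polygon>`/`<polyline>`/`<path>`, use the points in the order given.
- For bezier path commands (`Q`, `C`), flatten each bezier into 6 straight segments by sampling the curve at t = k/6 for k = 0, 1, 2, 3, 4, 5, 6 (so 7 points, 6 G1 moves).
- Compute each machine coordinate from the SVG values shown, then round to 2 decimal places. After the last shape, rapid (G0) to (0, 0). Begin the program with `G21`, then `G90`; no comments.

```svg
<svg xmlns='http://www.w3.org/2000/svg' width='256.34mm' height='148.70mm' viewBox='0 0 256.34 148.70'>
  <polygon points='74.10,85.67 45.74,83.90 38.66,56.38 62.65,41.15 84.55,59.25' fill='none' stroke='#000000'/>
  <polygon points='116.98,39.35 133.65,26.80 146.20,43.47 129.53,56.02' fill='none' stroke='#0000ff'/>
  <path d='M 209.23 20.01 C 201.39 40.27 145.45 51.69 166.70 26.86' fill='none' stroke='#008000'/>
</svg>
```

Since the viewBox matches the mm dimensions, user units are millimetres directly. The only transform is the Y-flip y_m = 148.70 − y_svg.

Shape 1 is a regular polygon drawn with `<polygon>`. Its stroke #000000 means engrave at S395, F3693. After flipping Y the toolpath is (74.10,63.03) → (45.74,64.80) → (38.66,92.32) → (62.65,107.55) → (84.55,89.45) → (74.10,63.03), returning to the start.

Shape 2 is a regular polygon drawn with `<polygon>`. Its stroke #0000ff means cut at S815, F1265. After flipping Y the toolpath is (116.98,109.35) → (133.65,121.90) → (146.20,105.23) → (129.53,92.68) → (116.98,109.35), returning to the start.

Shape 3 is a cubic bezier drawn with `<path>`. Its stroke #008000 means score at S502, F1596. After flipping Y the toolpath is (209.23,128.69) → (201.88,119.42) → (190.00,112.39) → (177.06,108.36) → (166.54,108.08) → (161.93,112.32) → (166.70,121.84).

G21
G90
G0 X74.10 Y63.03
M3 S395
G01 X45.74 Y64.80 F3693
G01 X38.66 Y92.32
G01 X62.65 Y107.55
G01 X84.55 Y89.45
G01 X74.10 Y63.03
M5
G0 X116.98 Y109.35
M3 S815
G01 X133.65 Y121.90 F1265
G01 X146.20 Y105.23
G01 X129.53 Y92.68
G01 X116.98 Y109.35
M5
G0 X209.23 Y128.69
M3 S502
G01 X201.88 Y119.42 F1596
G01 X190.00 Y112.39
G01 X177.06 Y108.36
G01 X166.54 Y108.08
G01 X161.93 Y112.32
G01 X166.70 Y121.84
M5
G0 X0.00 Y0.00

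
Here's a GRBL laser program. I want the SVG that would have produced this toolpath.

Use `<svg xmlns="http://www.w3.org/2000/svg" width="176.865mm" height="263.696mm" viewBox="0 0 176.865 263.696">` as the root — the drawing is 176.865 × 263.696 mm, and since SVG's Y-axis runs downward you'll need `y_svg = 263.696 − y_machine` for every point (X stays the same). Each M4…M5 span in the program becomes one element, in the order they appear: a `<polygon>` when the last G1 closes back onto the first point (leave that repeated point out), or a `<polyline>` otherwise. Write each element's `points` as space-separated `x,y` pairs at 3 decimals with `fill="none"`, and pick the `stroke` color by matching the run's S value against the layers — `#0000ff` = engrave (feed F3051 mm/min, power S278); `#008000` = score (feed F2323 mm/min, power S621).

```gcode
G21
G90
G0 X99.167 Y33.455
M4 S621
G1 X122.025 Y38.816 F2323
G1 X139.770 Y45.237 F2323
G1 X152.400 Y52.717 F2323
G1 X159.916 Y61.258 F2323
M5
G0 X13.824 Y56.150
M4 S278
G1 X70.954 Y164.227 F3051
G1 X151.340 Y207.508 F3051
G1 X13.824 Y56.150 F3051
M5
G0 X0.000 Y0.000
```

<svg xmlns="http://www.w3.org/2000/svg" width="176.865mm" height="263.696mm" viewBox="0 0 176.865 263.696">
  <polyline points="99.167,230.241 122.025,224.880 139.770,218.459 152.400,210.979 159.916,202.438" fill="none" stroke="#008000"/>
  <polygon points="13.824,207.546 70.954,99.469 151.340,56.188" fill="none" stroke="#0000ff"/>
</svg>

Machine Y-up, SVG Y-down with viewBox height 263.696, so y_svg = 263.696 − y_machine; X carries over.

Run 1: power S621 maps to stroke `#008000` (score). The run is open, so emit a `<polyline>` with points (Y-flipped): 99.167,230.241 122.025,224.880 139.770,218.459 152.400,210.979 159.916,202.438.

Run 2: S278 ⇒ engrave layer `#0000ff`. The run returns to its start, so emit a `<polygon>` with points (Y-flipped): 13.824,207.546 70.954,99.469 151.340,56.188.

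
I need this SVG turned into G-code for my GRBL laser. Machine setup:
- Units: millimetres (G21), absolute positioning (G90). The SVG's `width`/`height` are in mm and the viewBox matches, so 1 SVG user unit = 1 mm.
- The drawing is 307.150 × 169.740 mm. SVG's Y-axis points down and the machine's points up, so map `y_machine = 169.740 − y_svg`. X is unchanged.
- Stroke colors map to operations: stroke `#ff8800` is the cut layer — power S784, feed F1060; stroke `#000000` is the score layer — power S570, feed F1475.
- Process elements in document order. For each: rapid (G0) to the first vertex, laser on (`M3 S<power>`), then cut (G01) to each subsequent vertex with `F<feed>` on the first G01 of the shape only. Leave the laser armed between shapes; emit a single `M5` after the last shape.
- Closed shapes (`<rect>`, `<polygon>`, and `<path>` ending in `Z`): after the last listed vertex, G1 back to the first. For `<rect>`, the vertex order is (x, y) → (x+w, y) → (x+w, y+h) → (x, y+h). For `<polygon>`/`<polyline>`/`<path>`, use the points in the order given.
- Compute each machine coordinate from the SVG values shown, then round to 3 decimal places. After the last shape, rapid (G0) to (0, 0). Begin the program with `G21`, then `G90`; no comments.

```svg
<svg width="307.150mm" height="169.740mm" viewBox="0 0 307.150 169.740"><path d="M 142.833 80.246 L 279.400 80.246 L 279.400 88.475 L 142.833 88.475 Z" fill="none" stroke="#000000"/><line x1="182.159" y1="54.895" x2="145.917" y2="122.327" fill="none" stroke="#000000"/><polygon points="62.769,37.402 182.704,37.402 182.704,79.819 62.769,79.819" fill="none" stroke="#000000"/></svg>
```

G21
G90
G0 X142.833 Y89.494
M3 S570
G01 X279.400 Y89.494 F1475
G01 X279.400 Y81.265
G01 X142.833 Y81.265
G01 X142.833 Y89.494
G0 X182.159 Y114.845
M3 S570
G01 X145.917 Y47.413 F1475
G0 X62.769 Y132.338
M3 S570
G01 X182.704 Y132.338 F1475
G01 X182.704 Y89.921
G01 X62.769 Y89.921
G01 X62.769 Y132.338
M5
G0 X0.000 Y0.000

1 u = 1 mm; y_m = 169.740 − y.

[1] `<path>` rectangle, #000000→score S570 F1475: (142.833,89.494) → (279.400,89.494) → (279.400,81.265) → (142.833,81.265) → (142.833,89.494) (closed)

[2] `<line>` line segment, #000000→score S570 F1475: (182.159,114.845) → (145.917,47.413)

[3] `<polygon>` rectangle, #000000→score S570 F1475: (62.769,132.338) → (182.704,132.338) → (182.704,89.921) → (62.769,89.921) → (62.769,132.338) (closed)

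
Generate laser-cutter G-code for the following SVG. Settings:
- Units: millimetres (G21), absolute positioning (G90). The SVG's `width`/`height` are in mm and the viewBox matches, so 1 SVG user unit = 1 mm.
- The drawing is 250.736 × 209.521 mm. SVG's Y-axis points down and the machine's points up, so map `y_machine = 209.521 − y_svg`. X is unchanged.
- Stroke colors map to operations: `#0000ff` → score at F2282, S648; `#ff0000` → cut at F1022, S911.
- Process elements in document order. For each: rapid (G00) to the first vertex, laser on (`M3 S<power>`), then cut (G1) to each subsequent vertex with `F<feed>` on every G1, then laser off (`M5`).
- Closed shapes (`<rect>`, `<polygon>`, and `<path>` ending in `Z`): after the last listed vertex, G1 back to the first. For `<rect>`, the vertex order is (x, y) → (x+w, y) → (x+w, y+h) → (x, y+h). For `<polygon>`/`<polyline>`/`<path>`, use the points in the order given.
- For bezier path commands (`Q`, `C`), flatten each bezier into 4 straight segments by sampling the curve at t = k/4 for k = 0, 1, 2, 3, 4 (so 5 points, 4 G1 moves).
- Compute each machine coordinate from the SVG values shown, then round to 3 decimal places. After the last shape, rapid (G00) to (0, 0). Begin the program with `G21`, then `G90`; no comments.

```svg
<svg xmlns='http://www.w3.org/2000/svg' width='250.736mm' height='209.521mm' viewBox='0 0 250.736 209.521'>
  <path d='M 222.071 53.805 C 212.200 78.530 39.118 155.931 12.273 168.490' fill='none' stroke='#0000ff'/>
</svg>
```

viewBox `0 0 250.736 209.521` with mm width/height → 1 unit = 1 mm. Flip: y_m = 209.521 − y_svg.

**Shape 1** — `<path>` cubic bezier, stroke `#0000ff` → score (S648, F2282). Control points (SVG): P0=(222.071,53.805), P1=(212.200,78.530), P2=(39.118,155.931), P3=(12.273,168.490); sampled at t=k/4. Machine vertices: (222.071,155.716) → (188.901,129.132) → (123.537,93.811) → (54.991,60.772) → (12.273,41.031). Open path.

G21
G90
G00 X222.071 Y155.716
M3 S648
G1 X188.901 Y129.132 F2282
G1 X123.537 Y93.811 F2282
G1 X54.991 Y60.772 F2282
G1 X12.273 Y41.031 F2282
M5
G00 X0.000 Y0.000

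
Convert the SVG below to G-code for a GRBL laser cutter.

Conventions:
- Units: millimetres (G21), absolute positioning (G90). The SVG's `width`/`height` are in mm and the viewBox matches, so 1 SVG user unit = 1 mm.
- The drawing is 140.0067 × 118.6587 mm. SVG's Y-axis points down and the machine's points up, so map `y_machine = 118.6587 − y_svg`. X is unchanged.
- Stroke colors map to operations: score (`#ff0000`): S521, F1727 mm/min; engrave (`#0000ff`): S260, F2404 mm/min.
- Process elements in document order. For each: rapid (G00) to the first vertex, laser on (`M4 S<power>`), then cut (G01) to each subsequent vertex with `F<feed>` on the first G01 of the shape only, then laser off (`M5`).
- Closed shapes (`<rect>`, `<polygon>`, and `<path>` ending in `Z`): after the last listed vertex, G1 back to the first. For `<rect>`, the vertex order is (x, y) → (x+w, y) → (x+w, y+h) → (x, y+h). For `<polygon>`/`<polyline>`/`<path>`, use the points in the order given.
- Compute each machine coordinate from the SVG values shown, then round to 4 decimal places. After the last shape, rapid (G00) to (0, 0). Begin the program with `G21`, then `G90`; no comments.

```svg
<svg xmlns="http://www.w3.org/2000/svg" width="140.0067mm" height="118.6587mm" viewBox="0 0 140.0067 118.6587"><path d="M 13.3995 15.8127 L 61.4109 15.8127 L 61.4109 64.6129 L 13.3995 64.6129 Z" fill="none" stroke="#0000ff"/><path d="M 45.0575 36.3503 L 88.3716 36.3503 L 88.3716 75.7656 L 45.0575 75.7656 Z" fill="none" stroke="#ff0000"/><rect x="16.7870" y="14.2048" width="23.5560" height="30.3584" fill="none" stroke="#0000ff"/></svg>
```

G21
G90
G00 X13.3995 Y102.8460
M4 S260
G01 X61.4109 Y102.8460 F2404
G01 X61.4109 Y54.0458
G01 X13.3995 Y54.0458
G01 X13.3995 Y102.8460
M5
G00 X45.0575 Y82.3084
M4 S521
G01 X88.3716 Y82.3084 F1727
G01 X88.3716 Y42.8931
G01 X45.0575 Y42.8931
G01 X45.0575 Y82.3084
M5
G00 X16.7870 Y104.4539
M4 S260
G01 X40.3430 Y104.4539 F2404
G01 X40.3430 Y74.0955
G01 X16.7870 Y74.0955
G01 X16.7870 Y104.4539
M5
G00 X0.0000 Y0.0000

1 u = 1 mm; y_m = 118.6587 − y.

[1] `<path>` rectangle, #0000ff→engrave S260 F2404: (13.3995,102.8460) → (61.4109,102.8460) → (61.4109,54.0458) → (13.3995,54.0458) → (13.3995,102.8460) (closed)

[2] `<path>` rectangle, #ff0000→score S521 F1727: (45.0575,82.3084) → (88.3716,82.3084) → (88.3716,42.8931) → (45.0575,42.8931) → (45.0575,82.3084) (closed)

[3] `<rect>` rectangle, #0000ff→engrave S260 F2404: (16.7870,104.4539) → (40.3430,104.4539) → (40.3430,74.0955) → (16.7870,74.0955) → (16.7870,104.4539) (closed)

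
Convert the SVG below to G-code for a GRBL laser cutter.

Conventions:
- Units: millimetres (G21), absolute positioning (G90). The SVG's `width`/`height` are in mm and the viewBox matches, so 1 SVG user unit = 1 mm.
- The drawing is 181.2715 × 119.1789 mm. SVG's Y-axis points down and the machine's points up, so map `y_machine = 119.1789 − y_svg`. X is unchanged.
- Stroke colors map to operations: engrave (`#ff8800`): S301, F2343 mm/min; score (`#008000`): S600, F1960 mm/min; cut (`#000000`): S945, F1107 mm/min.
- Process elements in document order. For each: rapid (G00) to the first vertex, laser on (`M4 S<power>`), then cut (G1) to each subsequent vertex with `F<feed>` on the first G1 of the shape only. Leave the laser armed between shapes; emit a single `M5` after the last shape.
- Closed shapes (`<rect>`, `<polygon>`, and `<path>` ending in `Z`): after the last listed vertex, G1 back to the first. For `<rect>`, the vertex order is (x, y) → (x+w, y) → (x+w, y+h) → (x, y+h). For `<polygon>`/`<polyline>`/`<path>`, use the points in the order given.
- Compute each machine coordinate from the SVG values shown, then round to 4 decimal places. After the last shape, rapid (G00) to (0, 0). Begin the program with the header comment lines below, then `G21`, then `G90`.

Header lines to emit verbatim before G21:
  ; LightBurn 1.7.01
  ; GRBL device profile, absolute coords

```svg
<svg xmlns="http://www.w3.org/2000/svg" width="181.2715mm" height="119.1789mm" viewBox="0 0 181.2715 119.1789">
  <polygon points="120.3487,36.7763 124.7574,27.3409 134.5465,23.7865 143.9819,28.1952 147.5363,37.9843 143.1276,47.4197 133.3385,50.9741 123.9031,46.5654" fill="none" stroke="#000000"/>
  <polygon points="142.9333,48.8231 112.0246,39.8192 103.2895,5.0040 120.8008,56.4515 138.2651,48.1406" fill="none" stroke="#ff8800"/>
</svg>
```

1 u = 1 mm; y_m = 119.1789 − y.

[1] `<polygon>` regular polygon, #000000→cut S945 F1107: (120.3487,82.4026) → (124.7574,91.8380) → (134.5465,95.3924) → (143.9819,90.9837) → (147.5363,81.1946) → (143.1276,71.7592) → (133.3385,68.2048) → (123.9031,72.6135) → (120.3487,82.4026) (closed)

[2] `<polygon>` closed polygon, #ff8800→engrave S301 F2343: (142.9333,70.3558) → (112.0246,79.3597) → (103.2895,114.1749) → (120.8008,62.7274) → (138.2651,71.0383) → (142.9333,70.3558) (closed)

; LightBurn 1.7.01
; GRBL device profile, absolute coords
G21
G90
G00 X120.3487 Y82.4026
M4 S945
G1 X124.7574 Y91.8380 F1107
G1 X134.5465 Y95.3924
G1 X143.9819 Y90.9837
G1 X147.5363 Y81.1946
G1 X143.1276 Y71.7592
G1 X133.3385 Y68.2048
G1 X123.9031 Y72.6135
G1 X120.3487 Y82.4026
G00 X142.9333 Y70.3558
M4 S301
G1 X112.0246 Y79.3597 F2343
G1 X103.2895 Y114.1749
G1 X120.8008 Y62.7274
G1 X138.2651 Y71.0383
G1 X142.9333 Y70.3558
M5
G00 X0.0000 Y0.0000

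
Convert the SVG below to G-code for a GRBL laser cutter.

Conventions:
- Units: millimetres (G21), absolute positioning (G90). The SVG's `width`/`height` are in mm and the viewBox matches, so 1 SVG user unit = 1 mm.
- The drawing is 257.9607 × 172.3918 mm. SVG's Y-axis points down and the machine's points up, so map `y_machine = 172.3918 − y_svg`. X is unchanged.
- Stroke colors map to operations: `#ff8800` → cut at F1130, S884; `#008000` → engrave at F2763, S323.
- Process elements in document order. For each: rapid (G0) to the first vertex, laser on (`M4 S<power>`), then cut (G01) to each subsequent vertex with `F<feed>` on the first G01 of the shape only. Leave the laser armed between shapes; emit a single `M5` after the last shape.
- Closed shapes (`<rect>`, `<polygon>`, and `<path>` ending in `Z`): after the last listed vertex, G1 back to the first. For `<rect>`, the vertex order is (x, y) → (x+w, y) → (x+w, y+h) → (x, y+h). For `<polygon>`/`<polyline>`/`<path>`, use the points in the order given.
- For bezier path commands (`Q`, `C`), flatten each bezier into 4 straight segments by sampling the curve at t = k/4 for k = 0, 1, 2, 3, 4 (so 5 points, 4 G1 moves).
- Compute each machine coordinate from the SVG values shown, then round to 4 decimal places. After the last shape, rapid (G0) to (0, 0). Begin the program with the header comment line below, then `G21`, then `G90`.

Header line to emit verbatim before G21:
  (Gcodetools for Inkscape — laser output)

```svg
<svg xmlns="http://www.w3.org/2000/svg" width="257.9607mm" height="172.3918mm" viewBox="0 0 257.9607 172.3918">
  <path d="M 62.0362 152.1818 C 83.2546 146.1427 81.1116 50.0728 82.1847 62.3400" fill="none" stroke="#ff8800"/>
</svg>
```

(Gcodetools for Inkscape — laser output)
G21
G90
G0 X62.0362 Y20.2100
M4 S884
G01 X73.9850 Y38.5206 F1130
G01 X79.6649 Y71.9958
G01 X81.5676 Y102.0385
G01 X82.1847 Y110.0518
M5
G0 X0.0000 Y0.0000

viewBox `0 0 257.9607 172.3918` with mm width/height → 1 unit = 1 mm. Flip: y_m = 172.3918 − y_svg.

**Shape 1** — `<path>` cubic bezier, stroke `#ff8800` → cut (S884, F1130). Control points (SVG): P0=(62.0362,152.1818), P1=(83.2546,146.1427), P2=(81.1116,50.0728), P3=(82.1847,62.3400); sampled at t=k/4. Machine vertices: (62.0362,20.2100) → (73.9850,38.5206) → (79.6649,71.9958) → (81.5676,102.0385) → (82.1847,110.0518). Open path.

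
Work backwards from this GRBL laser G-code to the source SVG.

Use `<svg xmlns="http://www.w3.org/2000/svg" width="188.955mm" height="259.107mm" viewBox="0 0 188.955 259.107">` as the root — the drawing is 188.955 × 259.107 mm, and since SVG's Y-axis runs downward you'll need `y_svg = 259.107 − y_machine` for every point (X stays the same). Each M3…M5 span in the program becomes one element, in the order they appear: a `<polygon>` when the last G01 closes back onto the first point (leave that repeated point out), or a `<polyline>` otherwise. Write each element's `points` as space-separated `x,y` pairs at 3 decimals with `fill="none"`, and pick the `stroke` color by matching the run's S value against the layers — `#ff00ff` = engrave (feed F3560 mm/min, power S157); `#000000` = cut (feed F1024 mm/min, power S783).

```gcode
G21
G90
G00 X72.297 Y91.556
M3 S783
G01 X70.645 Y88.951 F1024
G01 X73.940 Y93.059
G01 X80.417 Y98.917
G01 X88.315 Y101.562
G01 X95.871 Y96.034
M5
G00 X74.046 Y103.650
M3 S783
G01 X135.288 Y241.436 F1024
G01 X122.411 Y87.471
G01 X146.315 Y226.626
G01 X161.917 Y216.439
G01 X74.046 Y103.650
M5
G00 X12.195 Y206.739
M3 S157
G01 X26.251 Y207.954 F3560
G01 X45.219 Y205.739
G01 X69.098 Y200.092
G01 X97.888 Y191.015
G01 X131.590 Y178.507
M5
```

y_svg = 259.107 − y_m.

[1] S783→`#000000` (cut); open run; points: 72.297,167.551 70.645,170.156 73.940,166.048 80.417,160.190 88.315,157.545 95.871,163.073

[2] S783→`#000000` (cut); closed run; points: 74.046,155.457 135.288,17.671 122.411,171.636 146.315,32.481 161.917,42.668

[3] S157→`#ff00ff` (engrave); open run; points: 12.195,52.368 26.251,51.153 45.219,53.368 69.098,59.015 97.888,68.092 131.590,80.600

<svg xmlns="http://www.w3.org/2000/svg" width="188.955mm" height="259.107mm" viewBox="0 0 188.955 259.107">
  <polyline points="72.297,167.551 70.645,170.156 73.940,166.048 80.417,160.190 88.315,157.545 95.871,163.073" fill="none" stroke="#000000"/>
  <polygon points="74.046,155.457 135.288,17.671 122.411,171.636 146.315,32.481 161.917,42.668" fill="none" stroke="#000000"/>
  <polyline points="12.195,52.368 26.251,51.153 45.219,53.368 69.098,59.015 97.888,68.092 131.590,80.600" fill="none" stroke="#ff00ff"/>
</svg>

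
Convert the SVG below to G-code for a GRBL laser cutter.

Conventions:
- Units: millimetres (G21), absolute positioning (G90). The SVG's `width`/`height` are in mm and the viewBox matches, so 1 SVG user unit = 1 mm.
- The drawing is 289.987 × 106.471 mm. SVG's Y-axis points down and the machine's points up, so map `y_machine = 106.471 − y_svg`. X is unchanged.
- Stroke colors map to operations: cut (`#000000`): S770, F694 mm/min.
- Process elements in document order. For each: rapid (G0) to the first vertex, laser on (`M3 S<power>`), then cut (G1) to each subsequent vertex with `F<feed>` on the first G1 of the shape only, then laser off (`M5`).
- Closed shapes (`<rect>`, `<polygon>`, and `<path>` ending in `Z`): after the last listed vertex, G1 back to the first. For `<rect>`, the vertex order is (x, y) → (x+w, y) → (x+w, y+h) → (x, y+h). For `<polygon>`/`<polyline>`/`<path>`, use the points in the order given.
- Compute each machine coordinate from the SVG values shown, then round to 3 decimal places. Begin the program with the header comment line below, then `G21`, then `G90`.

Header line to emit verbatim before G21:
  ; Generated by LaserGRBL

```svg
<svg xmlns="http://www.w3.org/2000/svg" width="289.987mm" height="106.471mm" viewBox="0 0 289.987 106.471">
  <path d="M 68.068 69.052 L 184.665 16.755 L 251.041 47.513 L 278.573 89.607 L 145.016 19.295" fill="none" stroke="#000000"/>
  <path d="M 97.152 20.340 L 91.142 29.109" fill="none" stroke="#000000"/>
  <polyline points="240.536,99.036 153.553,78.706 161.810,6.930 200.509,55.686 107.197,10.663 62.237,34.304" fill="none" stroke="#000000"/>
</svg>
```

1 u = 1 mm; y_m = 106.471 − y.

[1] `<path>` open polyline, #000000→cut S770 F694: (68.068,37.419) → (184.665,89.716) → (251.041,58.958) → (278.573,16.864) → (145.016,87.176)

[2] `<path>` line segment, #000000→cut S770 F694: (97.152,86.131) → (91.142,77.362)

[3] `<polyline>` open polyline, #000000→cut S770 F694: (240.536,7.435) → (153.553,27.765) → (161.810,99.541) → (200.509,50.785) → (107.197,95.808) → (62.237,72.167)

; Generated by LaserGRBL
G21
G90
G0 X68.068 Y37.419
M3 S770
G1 X184.665 Y89.716 F694
G1 X251.041 Y58.958
G1 X278.573 Y16.864
G1 X145.016 Y87.176
M5
G0 X97.152 Y86.131
M3 S770
G1 X91.142 Y77.362 F694
M5
G0 X240.536 Y7.435
M3 S770
G1 X153.553 Y27.765 F694
G1 X161.810 Y99.541
G1 X200.509 Y50.785
G1 X107.197 Y95.808
G1 X62.237 Y72.167
M5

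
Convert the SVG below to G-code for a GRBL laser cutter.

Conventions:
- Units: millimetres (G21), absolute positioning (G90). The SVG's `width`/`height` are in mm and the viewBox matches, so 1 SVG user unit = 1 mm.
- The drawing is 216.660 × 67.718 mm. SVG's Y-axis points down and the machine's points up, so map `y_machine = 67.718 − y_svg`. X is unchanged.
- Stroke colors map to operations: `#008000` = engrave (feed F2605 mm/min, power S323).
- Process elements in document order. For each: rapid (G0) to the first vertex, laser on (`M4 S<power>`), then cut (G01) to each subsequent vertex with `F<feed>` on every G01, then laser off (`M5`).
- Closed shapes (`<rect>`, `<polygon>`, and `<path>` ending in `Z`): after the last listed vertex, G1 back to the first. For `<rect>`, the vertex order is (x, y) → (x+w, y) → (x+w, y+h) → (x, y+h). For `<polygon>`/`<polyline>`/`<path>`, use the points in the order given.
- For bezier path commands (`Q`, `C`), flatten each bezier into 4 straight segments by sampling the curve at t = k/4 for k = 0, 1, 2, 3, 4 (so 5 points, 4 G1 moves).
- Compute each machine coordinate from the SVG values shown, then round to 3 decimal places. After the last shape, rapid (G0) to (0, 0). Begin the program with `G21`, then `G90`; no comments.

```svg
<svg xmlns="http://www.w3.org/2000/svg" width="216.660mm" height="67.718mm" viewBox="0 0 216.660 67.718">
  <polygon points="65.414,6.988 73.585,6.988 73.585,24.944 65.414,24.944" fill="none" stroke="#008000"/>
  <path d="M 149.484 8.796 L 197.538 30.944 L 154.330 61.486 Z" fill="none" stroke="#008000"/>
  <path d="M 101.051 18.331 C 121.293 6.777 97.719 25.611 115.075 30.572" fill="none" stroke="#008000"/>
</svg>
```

Since the viewBox matches the mm dimensions, user units are millimetres directly. The only transform is the Y-flip y_m = 67.718 − y_svg.

Shape 1 is a rectangle drawn with `<polygon>`. Its stroke #008000 means engrave at S323, F2605. After flipping Y the toolpath is (65.414,60.730) → (73.585,60.730) → (73.585,42.774) → (65.414,42.774) → (65.414,60.730), returning to the start.

Shape 2 is a regular polygon drawn with `<path>`. Its stroke #008000 means engrave at S323, F2605. After flipping Y the toolpath is (149.484,58.922) → (197.538,36.774) → (154.330,6.232) → (149.484,58.922), returning to the start.

Shape 3 is a cubic bezier drawn with `<path>`. Its stroke #008000 means engrave at S323, F2605. After flipping Y the toolpath is (101.051,49.387) → (109.341,53.046) → (109.145,49.460) → (108.408,42.776) → (115.075,37.146).

G21
G90
G0 X65.414 Y60.730
M4 S323
G01 X73.585 Y60.730 F2605
G01 X73.585 Y42.774 F2605
G01 X65.414 Y42.774 F2605
G01 X65.414 Y60.730 F2605
M5
G0 X149.484 Y58.922
M4 S323
G01 X197.538 Y36.774 F2605
G01 X154.330 Y6.232 F2605
G01 X149.484 Y58.922 F2605
M5
G0 X101.051 Y49.387
M4 S323
G01 X109.341 Y53.046 F2605
G01 X109.145 Y49.460 F2605
G01 X108.408 Y42.776 F2605
G01 X115.075 Y37.146 F2605
M5
G0 X0.000 Y0.000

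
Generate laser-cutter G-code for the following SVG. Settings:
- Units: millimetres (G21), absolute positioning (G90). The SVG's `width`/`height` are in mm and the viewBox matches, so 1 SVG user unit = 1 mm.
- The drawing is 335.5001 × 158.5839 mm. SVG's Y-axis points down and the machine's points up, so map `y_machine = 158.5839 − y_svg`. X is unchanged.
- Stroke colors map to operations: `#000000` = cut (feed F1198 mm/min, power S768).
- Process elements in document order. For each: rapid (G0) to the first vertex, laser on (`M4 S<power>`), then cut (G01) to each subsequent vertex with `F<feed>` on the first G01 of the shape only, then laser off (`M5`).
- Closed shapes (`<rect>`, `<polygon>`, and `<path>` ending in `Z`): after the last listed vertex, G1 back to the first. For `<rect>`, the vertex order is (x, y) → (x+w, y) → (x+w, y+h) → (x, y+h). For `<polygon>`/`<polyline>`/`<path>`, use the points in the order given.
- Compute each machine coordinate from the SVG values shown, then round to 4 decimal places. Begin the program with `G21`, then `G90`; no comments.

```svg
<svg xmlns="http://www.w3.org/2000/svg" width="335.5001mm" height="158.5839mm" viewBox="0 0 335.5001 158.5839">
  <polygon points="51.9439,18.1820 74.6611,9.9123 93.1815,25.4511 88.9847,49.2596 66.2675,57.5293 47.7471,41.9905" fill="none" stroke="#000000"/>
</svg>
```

viewBox `0 0 335.5001 158.5839` with mm width/height → 1 unit = 1 mm. Flip: y_m = 158.5839 − y_svg.

**Shape 1** — `<polygon>` regular polygon, stroke `#000000` → cut (S768, F1198). Machine vertices: (51.9439,140.4019) → (74.6611,148.6716) → (93.1815,133.1328) → (88.9847,109.3243) → (66.2675,101.0546) → (47.7471,116.5934) → (51.9439,140.4019). Closed: final G1 returns to the first vertex.

G21
G90
G0 X51.9439 Y140.4019
M4 S768
G01 X74.6611 Y148.6716 F1198
G01 X93.1815 Y133.1328
G01 X88.9847 Y109.3243
G01 X66.2675 Y101.0546
G01 X47.7471 Y116.5934
G01 X51.9439 Y140.4019
M5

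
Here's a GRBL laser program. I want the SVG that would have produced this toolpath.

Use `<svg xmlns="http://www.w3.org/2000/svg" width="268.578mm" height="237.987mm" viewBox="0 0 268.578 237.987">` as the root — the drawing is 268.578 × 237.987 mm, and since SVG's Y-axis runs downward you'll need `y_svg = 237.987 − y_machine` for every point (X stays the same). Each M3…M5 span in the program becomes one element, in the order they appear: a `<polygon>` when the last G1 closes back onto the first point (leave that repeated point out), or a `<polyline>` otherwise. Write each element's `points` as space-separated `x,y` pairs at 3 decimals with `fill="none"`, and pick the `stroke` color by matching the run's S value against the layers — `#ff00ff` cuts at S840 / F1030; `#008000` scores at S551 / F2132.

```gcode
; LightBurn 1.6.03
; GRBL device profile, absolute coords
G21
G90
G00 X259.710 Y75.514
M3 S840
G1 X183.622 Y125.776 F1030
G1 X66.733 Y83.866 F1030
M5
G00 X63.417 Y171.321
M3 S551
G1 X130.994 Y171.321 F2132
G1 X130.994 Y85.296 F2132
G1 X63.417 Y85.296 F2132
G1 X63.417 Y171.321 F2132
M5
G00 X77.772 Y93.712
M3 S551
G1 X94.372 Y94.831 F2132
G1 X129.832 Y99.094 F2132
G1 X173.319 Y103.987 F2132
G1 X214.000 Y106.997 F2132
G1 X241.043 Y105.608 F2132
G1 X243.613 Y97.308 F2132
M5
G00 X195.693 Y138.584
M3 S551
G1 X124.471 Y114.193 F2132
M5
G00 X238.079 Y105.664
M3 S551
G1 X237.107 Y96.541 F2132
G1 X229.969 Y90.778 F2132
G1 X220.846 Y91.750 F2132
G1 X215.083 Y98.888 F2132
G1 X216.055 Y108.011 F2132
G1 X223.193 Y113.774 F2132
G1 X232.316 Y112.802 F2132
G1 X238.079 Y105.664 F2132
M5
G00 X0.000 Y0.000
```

Each laser-on run becomes one SVG element. Flip Y back into SVG space with y_svg = 237.987 − y_machine.

Run 1: power S840 maps to stroke `#ff00ff` (cut). The run is open, so emit a `<polyline>` with points (Y-flipped): 259.710,162.473 183.622,112.211 66.733,154.121.

Run 2: S551 ⇒ score layer `#008000`. The run returns to its start, so emit a `<polygon>` with points (Y-flipped): 63.417,66.666 130.994,66.666 130.994,152.691 63.417,152.691.

Run 3: power S551 maps to stroke `#008000` (score). The run is open, so emit a `<polyline>` with points (Y-flipped): 77.772,144.275 94.372,143.156 129.832,138.893 173.319,134.000 214.000,130.990 241.043,132.379 243.613,140.679.

Run 4: power S551 maps to stroke `#008000` (score). The run is open, so emit a `<polyline>` with points (Y-flipped): 195.693,99.403 124.471,123.794.

Run 5: the run's S551 means `#008000` (score). The run returns to its start, so emit a `<polygon>` with points (Y-flipped): 238.079,132.323 237.107,141.446 229.969,147.209 220.846,146.237 215.083,139.099 216.055,129.976 223.193,124.213 232.316,125.185.

<svg xmlns="http://www.w3.org/2000/svg" width="268.578mm" height="237.987mm" viewBox="0 0 268.578 237.987">
  <polyline points="259.710,162.473 183.622,112.211 66.733,154.121" fill="none" stroke="#ff00ff"/>
  <polygon points="63.417,66.666 130.994,66.666 130.994,152.691 63.417,152.691" fill="none" stroke="#008000"/>
  <polyline points="77.772,144.275 94.372,143.156 129.832,138.893 173.319,134.000 214.000,130.990 241.043,132.379 243.613,140.679" fill="none" stroke="#008000"/>
  <polyline points="195.693,99.403 124.471,123.794" fill="none" stroke="#008000"/>
  <polygon points="238.079,132.323 237.107,141.446 229.969,147.209 220.846,146.237 215.083,139.099 216.055,129.976 223.193,124.213 232.316,125.185" fill="none" stroke="#008000"/>
</svg>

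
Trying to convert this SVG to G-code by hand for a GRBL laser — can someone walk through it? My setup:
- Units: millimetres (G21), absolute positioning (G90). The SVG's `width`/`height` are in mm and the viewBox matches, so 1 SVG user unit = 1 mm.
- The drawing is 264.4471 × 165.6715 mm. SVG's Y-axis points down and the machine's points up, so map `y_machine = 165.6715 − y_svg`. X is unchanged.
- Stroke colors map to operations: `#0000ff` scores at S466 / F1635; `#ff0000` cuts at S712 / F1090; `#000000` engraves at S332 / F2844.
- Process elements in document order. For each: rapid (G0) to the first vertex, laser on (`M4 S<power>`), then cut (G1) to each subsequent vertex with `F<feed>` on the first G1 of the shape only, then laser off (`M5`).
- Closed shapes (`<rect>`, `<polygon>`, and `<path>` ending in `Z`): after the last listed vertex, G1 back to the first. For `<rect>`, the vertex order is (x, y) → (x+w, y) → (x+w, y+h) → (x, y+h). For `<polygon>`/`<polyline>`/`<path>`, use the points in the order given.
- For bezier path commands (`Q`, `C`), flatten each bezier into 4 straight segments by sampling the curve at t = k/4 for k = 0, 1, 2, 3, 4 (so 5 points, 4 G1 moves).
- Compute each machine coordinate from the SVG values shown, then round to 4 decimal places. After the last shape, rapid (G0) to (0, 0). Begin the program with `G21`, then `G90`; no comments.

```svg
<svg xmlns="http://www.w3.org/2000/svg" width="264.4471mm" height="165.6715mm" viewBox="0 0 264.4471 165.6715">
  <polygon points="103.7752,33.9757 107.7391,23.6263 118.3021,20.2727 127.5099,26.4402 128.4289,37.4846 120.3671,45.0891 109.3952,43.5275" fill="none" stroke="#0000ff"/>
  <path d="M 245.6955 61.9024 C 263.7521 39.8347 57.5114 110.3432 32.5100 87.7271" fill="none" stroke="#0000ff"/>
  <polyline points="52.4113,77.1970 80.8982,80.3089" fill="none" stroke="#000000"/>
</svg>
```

G21
G90
G0 X103.7752 Y131.6958
M4 S466
G1 X107.7391 Y142.0452 F1635
G1 X118.3021 Y145.3988
G1 X127.5099 Y139.2313
G1 X128.4289 Y128.1869
G1 X120.3671 Y120.5824
G1 X109.3952 Y122.1440
G1 X103.7752 Y131.6958
M5
G0 X245.6955 Y103.7691
M4 S466
G1 X223.5187 Y105.8634 F1635
G1 X155.2495 Y90.6511
G1 X78.9069 Y75.5416
G1 X32.5100 Y77.9444
M5
G0 X52.4113 Y88.4745
M4 S332
G1 X80.8982 Y85.3626 F2844
M5
G0 X0.0000 Y0.0000

viewBox `0 0 264.4471 165.6715` with mm width/height → 1 unit = 1 mm. Flip: y_m = 165.6715 − y_svg.

**Shape 1** — `<polygon>` regular polygon, stroke `#0000ff` → score (S466, F1635). Machine vertices: (103.7752,131.6958) → (107.7391,142.0452) → (118.3021,145.3988) → (127.5099,139.2313) → (128.4289,128.1869) → (120.3671,120.5824) → (109.3952,122.1440) → (103.7752,131.6958). Closed: final G1 returns to the first vertex.

**Shape 2** — `<path>` cubic bezier, stroke `#0000ff` → score (S466, F1635). Control points (SVG): P0=(245.6955,61.9024), P1=(263.7521,39.8347), P2=(57.5114,110.3432), P3=(32.5100,87.7271); sampled at t=k/4. Machine vertices: (245.6955,103.7691) → (223.5187,105.8634) → (155.2495,90.6511) → (78.9069,75.5416) → (32.5100,77.9444). Open path.

**Shape 3** — `<polyline>` line segment, stroke `#000000` → engrave (S332, F2844). Machine vertices: (52.4113,88.4745) → (80.8982,85.3626). Open path.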